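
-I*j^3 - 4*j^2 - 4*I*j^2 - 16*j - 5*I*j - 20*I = (j + 4)*(j - 5*I)*(-I*j + 1)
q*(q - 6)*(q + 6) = q^3 - 36*q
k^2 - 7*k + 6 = (k - 6)*(k - 1)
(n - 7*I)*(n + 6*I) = n^2 - I*n + 42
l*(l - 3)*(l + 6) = l^3 + 3*l^2 - 18*l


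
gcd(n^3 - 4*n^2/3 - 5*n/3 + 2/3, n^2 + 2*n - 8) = n - 2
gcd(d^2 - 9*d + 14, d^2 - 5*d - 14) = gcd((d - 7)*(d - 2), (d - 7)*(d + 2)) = d - 7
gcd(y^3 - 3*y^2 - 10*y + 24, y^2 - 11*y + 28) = y - 4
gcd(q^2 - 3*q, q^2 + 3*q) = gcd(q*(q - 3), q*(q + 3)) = q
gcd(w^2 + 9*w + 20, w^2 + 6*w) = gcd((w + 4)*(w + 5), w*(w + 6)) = 1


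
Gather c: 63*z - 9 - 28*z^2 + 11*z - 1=-28*z^2 + 74*z - 10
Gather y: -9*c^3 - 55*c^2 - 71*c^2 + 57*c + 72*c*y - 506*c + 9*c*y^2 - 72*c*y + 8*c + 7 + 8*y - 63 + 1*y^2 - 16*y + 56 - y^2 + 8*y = -9*c^3 - 126*c^2 + 9*c*y^2 - 441*c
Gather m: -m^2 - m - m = -m^2 - 2*m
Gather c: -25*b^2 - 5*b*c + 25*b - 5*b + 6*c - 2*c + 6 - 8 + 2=-25*b^2 + 20*b + c*(4 - 5*b)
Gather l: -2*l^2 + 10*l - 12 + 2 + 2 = -2*l^2 + 10*l - 8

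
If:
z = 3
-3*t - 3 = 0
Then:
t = -1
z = 3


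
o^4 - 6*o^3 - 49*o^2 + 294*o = o*(o - 7)*(o - 6)*(o + 7)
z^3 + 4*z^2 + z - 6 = (z - 1)*(z + 2)*(z + 3)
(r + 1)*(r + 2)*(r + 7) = r^3 + 10*r^2 + 23*r + 14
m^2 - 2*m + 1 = (m - 1)^2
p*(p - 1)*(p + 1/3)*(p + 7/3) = p^4 + 5*p^3/3 - 17*p^2/9 - 7*p/9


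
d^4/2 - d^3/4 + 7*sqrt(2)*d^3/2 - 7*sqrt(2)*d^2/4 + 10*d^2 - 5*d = d*(d/2 + sqrt(2))*(d - 1/2)*(d + 5*sqrt(2))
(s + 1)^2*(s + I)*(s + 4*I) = s^4 + 2*s^3 + 5*I*s^3 - 3*s^2 + 10*I*s^2 - 8*s + 5*I*s - 4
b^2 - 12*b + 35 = (b - 7)*(b - 5)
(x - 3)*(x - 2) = x^2 - 5*x + 6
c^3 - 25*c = c*(c - 5)*(c + 5)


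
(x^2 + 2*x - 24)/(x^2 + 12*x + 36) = (x - 4)/(x + 6)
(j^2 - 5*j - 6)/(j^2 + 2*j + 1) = (j - 6)/(j + 1)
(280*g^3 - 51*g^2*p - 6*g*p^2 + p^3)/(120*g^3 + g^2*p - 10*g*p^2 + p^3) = (7*g + p)/(3*g + p)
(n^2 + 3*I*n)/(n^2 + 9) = n/(n - 3*I)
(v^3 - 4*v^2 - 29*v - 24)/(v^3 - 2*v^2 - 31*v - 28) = (v^2 - 5*v - 24)/(v^2 - 3*v - 28)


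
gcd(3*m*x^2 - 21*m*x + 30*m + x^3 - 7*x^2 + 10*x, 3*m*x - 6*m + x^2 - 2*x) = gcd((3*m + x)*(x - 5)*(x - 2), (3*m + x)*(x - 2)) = 3*m*x - 6*m + x^2 - 2*x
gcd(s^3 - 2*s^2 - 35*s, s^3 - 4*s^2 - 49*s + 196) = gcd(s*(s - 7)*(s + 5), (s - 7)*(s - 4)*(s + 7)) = s - 7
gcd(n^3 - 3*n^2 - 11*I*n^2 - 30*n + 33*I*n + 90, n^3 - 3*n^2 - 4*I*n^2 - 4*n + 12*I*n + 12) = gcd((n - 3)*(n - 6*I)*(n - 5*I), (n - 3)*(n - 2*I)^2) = n - 3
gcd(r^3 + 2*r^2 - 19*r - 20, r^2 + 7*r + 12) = 1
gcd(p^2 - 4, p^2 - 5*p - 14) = p + 2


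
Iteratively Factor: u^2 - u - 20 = (u + 4)*(u - 5)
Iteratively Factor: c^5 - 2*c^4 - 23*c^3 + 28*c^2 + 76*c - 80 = (c + 2)*(c^4 - 4*c^3 - 15*c^2 + 58*c - 40) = (c - 1)*(c + 2)*(c^3 - 3*c^2 - 18*c + 40) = (c - 2)*(c - 1)*(c + 2)*(c^2 - c - 20) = (c - 5)*(c - 2)*(c - 1)*(c + 2)*(c + 4)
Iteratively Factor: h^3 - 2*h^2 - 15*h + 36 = (h - 3)*(h^2 + h - 12) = (h - 3)^2*(h + 4)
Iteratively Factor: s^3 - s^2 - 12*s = (s + 3)*(s^2 - 4*s) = s*(s + 3)*(s - 4)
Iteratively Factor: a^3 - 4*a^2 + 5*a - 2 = (a - 1)*(a^2 - 3*a + 2) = (a - 2)*(a - 1)*(a - 1)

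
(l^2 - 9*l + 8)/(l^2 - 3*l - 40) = (l - 1)/(l + 5)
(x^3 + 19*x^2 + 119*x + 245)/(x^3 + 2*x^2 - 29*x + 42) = (x^2 + 12*x + 35)/(x^2 - 5*x + 6)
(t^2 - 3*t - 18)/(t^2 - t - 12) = (t - 6)/(t - 4)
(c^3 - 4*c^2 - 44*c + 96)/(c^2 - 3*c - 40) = (c^2 + 4*c - 12)/(c + 5)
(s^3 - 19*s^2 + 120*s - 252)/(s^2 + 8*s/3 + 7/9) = 9*(s^3 - 19*s^2 + 120*s - 252)/(9*s^2 + 24*s + 7)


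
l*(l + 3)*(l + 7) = l^3 + 10*l^2 + 21*l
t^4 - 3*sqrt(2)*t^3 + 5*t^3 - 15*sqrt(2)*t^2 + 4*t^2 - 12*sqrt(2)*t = t*(t + 1)*(t + 4)*(t - 3*sqrt(2))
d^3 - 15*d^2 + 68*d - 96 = (d - 8)*(d - 4)*(d - 3)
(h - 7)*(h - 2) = h^2 - 9*h + 14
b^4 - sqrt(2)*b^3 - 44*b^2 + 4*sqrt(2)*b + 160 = (b - 2)*(b + 2)*(b - 5*sqrt(2))*(b + 4*sqrt(2))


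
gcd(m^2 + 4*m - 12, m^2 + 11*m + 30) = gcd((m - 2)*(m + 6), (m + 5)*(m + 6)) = m + 6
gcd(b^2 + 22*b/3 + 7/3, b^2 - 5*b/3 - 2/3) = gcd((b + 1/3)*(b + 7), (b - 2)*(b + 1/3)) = b + 1/3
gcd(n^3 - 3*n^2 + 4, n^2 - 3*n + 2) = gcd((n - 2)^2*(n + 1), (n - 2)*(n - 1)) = n - 2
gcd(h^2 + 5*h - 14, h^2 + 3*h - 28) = h + 7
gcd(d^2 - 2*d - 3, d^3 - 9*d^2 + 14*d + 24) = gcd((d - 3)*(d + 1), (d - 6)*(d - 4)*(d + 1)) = d + 1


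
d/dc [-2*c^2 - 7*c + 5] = -4*c - 7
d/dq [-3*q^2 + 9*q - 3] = 9 - 6*q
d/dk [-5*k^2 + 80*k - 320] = 80 - 10*k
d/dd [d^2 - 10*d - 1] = 2*d - 10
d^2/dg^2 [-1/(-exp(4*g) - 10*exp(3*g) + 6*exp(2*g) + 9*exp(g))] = ((-16*exp(3*g) - 90*exp(2*g) + 24*exp(g) + 9)*(exp(3*g) + 10*exp(2*g) - 6*exp(g) - 9) + 2*(4*exp(3*g) + 30*exp(2*g) - 12*exp(g) - 9)^2)*exp(-g)/(exp(3*g) + 10*exp(2*g) - 6*exp(g) - 9)^3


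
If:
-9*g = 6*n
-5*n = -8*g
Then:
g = 0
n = 0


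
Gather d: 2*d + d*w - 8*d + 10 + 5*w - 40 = d*(w - 6) + 5*w - 30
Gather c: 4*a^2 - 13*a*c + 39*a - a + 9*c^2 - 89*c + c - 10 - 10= 4*a^2 + 38*a + 9*c^2 + c*(-13*a - 88) - 20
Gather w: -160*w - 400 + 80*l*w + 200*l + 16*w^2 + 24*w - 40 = 200*l + 16*w^2 + w*(80*l - 136) - 440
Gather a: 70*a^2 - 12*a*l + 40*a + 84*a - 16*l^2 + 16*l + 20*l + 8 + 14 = 70*a^2 + a*(124 - 12*l) - 16*l^2 + 36*l + 22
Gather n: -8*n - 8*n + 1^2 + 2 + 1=4 - 16*n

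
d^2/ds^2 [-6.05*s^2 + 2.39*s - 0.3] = -12.1000000000000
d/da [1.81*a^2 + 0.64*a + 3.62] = 3.62*a + 0.64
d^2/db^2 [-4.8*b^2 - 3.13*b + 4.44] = -9.60000000000000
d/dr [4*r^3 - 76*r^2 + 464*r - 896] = 12*r^2 - 152*r + 464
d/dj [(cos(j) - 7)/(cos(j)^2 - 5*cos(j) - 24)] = (cos(j)^2 - 14*cos(j) + 59)*sin(j)/(sin(j)^2 + 5*cos(j) + 23)^2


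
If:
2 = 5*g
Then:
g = 2/5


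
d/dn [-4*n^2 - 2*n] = -8*n - 2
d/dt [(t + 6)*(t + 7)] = 2*t + 13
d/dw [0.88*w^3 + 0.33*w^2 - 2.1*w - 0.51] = 2.64*w^2 + 0.66*w - 2.1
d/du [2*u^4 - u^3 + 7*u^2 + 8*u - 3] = 8*u^3 - 3*u^2 + 14*u + 8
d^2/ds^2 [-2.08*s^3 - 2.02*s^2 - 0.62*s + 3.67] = -12.48*s - 4.04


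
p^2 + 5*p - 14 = (p - 2)*(p + 7)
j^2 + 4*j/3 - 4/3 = (j - 2/3)*(j + 2)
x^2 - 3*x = x*(x - 3)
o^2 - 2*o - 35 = (o - 7)*(o + 5)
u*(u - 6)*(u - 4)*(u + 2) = u^4 - 8*u^3 + 4*u^2 + 48*u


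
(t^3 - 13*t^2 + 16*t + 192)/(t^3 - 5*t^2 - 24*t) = (t - 8)/t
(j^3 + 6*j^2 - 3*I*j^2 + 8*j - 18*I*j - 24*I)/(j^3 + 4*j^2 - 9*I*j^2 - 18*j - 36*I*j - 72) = (j + 2)/(j - 6*I)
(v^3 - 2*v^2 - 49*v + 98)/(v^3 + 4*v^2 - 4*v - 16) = (v^2 - 49)/(v^2 + 6*v + 8)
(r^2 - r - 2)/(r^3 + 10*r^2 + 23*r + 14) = (r - 2)/(r^2 + 9*r + 14)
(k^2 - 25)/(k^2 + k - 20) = (k - 5)/(k - 4)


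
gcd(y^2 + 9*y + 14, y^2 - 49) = y + 7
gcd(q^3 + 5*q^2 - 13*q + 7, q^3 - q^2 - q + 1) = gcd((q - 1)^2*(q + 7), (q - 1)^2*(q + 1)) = q^2 - 2*q + 1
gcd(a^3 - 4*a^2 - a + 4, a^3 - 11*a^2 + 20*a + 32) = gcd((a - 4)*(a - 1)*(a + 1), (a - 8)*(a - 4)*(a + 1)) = a^2 - 3*a - 4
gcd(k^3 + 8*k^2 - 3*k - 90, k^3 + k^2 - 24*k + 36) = k^2 + 3*k - 18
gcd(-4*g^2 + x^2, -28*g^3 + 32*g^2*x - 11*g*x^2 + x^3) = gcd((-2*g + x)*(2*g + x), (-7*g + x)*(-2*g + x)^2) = -2*g + x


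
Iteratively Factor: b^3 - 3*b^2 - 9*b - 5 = (b + 1)*(b^2 - 4*b - 5) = (b + 1)^2*(b - 5)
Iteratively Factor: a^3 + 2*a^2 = (a)*(a^2 + 2*a) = a^2*(a + 2)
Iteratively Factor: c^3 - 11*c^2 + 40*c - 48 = (c - 3)*(c^2 - 8*c + 16) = (c - 4)*(c - 3)*(c - 4)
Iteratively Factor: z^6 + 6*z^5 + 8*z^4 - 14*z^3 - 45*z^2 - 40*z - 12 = (z + 2)*(z^5 + 4*z^4 - 14*z^2 - 17*z - 6) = (z + 1)*(z + 2)*(z^4 + 3*z^3 - 3*z^2 - 11*z - 6) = (z - 2)*(z + 1)*(z + 2)*(z^3 + 5*z^2 + 7*z + 3) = (z - 2)*(z + 1)^2*(z + 2)*(z^2 + 4*z + 3) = (z - 2)*(z + 1)^2*(z + 2)*(z + 3)*(z + 1)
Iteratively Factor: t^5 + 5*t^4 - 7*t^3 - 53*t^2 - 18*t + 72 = (t + 2)*(t^4 + 3*t^3 - 13*t^2 - 27*t + 36) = (t + 2)*(t + 3)*(t^3 - 13*t + 12) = (t - 1)*(t + 2)*(t + 3)*(t^2 + t - 12) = (t - 1)*(t + 2)*(t + 3)*(t + 4)*(t - 3)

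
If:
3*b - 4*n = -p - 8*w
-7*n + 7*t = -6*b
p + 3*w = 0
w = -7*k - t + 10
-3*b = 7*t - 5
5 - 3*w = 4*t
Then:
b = -5/29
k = 1745/1421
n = 130/203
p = -375/203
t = 160/203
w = 125/203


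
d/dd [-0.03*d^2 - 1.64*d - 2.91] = -0.06*d - 1.64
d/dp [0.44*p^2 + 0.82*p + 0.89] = 0.88*p + 0.82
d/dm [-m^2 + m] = 1 - 2*m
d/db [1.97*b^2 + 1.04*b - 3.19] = 3.94*b + 1.04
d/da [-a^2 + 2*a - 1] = 2 - 2*a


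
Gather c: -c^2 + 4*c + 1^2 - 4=-c^2 + 4*c - 3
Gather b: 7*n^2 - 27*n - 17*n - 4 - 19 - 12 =7*n^2 - 44*n - 35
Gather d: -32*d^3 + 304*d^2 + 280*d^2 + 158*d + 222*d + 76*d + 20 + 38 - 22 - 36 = -32*d^3 + 584*d^2 + 456*d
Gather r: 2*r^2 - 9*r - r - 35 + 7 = 2*r^2 - 10*r - 28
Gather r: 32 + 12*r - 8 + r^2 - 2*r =r^2 + 10*r + 24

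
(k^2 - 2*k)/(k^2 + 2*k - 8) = k/(k + 4)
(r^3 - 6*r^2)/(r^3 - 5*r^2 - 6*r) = r/(r + 1)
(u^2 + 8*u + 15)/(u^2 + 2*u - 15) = (u + 3)/(u - 3)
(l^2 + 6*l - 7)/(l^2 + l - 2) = (l + 7)/(l + 2)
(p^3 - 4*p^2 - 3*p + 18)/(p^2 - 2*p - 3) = (p^2 - p - 6)/(p + 1)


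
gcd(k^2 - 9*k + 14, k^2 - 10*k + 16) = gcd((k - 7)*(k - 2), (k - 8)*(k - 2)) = k - 2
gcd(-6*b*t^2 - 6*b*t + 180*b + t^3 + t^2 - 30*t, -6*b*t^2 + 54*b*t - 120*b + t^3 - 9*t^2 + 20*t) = -6*b*t + 30*b + t^2 - 5*t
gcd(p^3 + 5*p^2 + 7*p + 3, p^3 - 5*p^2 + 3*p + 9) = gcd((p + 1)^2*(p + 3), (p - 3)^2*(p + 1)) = p + 1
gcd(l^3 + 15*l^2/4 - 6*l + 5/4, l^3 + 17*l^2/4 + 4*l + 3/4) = 1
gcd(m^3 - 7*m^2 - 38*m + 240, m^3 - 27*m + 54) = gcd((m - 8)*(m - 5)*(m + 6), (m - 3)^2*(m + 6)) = m + 6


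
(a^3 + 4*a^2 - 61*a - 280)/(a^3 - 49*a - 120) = (a + 7)/(a + 3)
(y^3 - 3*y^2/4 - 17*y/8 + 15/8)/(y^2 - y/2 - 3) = (4*y^2 - 9*y + 5)/(4*(y - 2))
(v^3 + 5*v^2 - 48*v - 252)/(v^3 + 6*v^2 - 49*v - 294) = (v + 6)/(v + 7)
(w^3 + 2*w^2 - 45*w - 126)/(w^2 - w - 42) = w + 3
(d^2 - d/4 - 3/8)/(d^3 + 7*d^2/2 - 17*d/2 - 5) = (d - 3/4)/(d^2 + 3*d - 10)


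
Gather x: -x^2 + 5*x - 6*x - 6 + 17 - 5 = -x^2 - x + 6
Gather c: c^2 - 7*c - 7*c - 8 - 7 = c^2 - 14*c - 15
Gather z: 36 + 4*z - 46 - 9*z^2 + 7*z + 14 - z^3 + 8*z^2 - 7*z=-z^3 - z^2 + 4*z + 4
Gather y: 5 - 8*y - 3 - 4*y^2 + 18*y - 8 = -4*y^2 + 10*y - 6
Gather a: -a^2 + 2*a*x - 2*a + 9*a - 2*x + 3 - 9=-a^2 + a*(2*x + 7) - 2*x - 6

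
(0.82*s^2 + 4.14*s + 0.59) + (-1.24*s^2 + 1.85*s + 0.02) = -0.42*s^2 + 5.99*s + 0.61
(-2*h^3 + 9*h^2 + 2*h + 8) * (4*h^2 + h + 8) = -8*h^5 + 34*h^4 + h^3 + 106*h^2 + 24*h + 64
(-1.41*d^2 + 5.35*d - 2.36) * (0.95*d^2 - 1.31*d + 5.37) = -1.3395*d^4 + 6.9296*d^3 - 16.8222*d^2 + 31.8211*d - 12.6732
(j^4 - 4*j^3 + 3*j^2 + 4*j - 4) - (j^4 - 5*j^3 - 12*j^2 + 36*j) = j^3 + 15*j^2 - 32*j - 4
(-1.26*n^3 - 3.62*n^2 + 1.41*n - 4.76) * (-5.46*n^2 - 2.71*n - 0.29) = 6.8796*n^5 + 23.1798*n^4 + 2.477*n^3 + 23.2183*n^2 + 12.4907*n + 1.3804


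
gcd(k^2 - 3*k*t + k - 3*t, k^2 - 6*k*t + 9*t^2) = -k + 3*t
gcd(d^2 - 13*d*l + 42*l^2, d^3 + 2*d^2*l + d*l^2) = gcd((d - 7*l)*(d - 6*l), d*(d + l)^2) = 1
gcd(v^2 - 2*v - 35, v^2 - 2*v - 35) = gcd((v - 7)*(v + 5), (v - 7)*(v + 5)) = v^2 - 2*v - 35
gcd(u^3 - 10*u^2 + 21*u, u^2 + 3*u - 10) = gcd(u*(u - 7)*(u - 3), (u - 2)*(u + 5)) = 1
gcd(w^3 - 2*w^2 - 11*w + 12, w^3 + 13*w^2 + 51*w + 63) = w + 3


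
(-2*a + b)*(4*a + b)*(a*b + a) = -8*a^3*b - 8*a^3 + 2*a^2*b^2 + 2*a^2*b + a*b^3 + a*b^2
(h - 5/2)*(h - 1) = h^2 - 7*h/2 + 5/2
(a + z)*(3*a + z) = 3*a^2 + 4*a*z + z^2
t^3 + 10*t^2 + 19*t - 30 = (t - 1)*(t + 5)*(t + 6)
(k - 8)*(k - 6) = k^2 - 14*k + 48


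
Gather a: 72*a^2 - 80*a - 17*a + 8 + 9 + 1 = 72*a^2 - 97*a + 18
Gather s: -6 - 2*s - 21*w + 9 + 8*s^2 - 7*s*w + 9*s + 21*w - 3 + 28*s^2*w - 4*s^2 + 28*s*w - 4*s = s^2*(28*w + 4) + s*(21*w + 3)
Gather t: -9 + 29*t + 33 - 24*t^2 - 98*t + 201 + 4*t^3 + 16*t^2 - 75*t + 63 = 4*t^3 - 8*t^2 - 144*t + 288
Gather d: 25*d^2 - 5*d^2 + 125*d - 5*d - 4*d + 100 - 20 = 20*d^2 + 116*d + 80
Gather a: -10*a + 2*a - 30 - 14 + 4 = -8*a - 40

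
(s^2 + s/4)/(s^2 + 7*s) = (s + 1/4)/(s + 7)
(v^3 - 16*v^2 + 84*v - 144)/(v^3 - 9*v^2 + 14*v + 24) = (v - 6)/(v + 1)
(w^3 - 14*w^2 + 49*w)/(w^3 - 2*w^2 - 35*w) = (w - 7)/(w + 5)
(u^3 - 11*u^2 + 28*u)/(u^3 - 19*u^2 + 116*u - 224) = u/(u - 8)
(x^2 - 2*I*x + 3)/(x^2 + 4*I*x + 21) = (x + I)/(x + 7*I)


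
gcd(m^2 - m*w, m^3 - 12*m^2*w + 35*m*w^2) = m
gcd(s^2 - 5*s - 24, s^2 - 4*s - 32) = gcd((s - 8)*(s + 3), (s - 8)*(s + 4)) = s - 8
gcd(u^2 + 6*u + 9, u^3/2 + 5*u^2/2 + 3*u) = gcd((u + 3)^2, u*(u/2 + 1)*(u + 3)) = u + 3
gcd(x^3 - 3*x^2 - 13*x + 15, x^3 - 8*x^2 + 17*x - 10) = x^2 - 6*x + 5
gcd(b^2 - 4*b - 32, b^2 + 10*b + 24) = b + 4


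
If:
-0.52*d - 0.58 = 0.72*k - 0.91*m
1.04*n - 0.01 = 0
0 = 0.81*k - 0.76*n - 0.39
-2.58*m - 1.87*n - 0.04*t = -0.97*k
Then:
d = -0.0271317829457364*t - 1.48401475134791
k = 0.49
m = 0.17744474995767 - 0.0155038759689922*t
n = 0.01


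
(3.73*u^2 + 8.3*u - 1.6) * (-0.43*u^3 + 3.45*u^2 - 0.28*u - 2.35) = -1.6039*u^5 + 9.2995*u^4 + 28.2786*u^3 - 16.6095*u^2 - 19.057*u + 3.76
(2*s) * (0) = 0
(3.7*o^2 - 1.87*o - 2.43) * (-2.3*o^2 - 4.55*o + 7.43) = -8.51*o^4 - 12.534*o^3 + 41.5885*o^2 - 2.8376*o - 18.0549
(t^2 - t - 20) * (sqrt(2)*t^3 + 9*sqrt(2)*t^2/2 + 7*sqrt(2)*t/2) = sqrt(2)*t^5 + 7*sqrt(2)*t^4/2 - 21*sqrt(2)*t^3 - 187*sqrt(2)*t^2/2 - 70*sqrt(2)*t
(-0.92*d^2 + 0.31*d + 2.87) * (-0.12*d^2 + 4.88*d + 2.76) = 0.1104*d^4 - 4.5268*d^3 - 1.3708*d^2 + 14.8612*d + 7.9212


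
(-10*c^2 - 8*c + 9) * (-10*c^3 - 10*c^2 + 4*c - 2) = 100*c^5 + 180*c^4 - 50*c^3 - 102*c^2 + 52*c - 18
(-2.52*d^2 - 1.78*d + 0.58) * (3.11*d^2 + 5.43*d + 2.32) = -7.8372*d^4 - 19.2194*d^3 - 13.708*d^2 - 0.9802*d + 1.3456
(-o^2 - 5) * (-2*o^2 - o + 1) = 2*o^4 + o^3 + 9*o^2 + 5*o - 5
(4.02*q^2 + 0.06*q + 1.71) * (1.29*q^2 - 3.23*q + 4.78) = 5.1858*q^4 - 12.9072*q^3 + 21.2277*q^2 - 5.2365*q + 8.1738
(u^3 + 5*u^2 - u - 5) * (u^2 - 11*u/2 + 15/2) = u^5 - u^4/2 - 21*u^3 + 38*u^2 + 20*u - 75/2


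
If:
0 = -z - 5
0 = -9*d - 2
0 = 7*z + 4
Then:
No Solution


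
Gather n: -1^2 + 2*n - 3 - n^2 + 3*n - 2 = -n^2 + 5*n - 6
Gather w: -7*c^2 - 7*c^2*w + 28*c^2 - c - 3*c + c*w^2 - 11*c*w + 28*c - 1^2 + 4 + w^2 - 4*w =21*c^2 + 24*c + w^2*(c + 1) + w*(-7*c^2 - 11*c - 4) + 3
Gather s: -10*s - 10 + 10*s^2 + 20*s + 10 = 10*s^2 + 10*s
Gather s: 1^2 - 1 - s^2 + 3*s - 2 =-s^2 + 3*s - 2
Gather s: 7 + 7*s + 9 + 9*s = 16*s + 16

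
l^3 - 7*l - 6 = (l - 3)*(l + 1)*(l + 2)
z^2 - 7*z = z*(z - 7)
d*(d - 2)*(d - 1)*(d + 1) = d^4 - 2*d^3 - d^2 + 2*d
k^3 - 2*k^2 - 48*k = k*(k - 8)*(k + 6)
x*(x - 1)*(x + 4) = x^3 + 3*x^2 - 4*x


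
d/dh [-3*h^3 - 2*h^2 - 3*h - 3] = -9*h^2 - 4*h - 3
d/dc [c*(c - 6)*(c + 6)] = 3*c^2 - 36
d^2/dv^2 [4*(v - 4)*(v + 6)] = 8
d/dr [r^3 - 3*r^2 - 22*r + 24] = 3*r^2 - 6*r - 22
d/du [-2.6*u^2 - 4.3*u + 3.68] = -5.2*u - 4.3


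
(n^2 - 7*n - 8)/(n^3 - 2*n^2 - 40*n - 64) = (n + 1)/(n^2 + 6*n + 8)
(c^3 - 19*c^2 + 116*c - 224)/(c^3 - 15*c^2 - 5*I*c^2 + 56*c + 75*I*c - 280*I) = (c - 4)/(c - 5*I)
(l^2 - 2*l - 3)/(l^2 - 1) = (l - 3)/(l - 1)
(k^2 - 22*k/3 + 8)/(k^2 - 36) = (k - 4/3)/(k + 6)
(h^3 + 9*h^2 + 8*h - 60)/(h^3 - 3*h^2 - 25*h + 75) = (h^2 + 4*h - 12)/(h^2 - 8*h + 15)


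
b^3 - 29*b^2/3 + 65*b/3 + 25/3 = (b - 5)^2*(b + 1/3)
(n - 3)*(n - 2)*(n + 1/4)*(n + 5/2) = n^4 - 9*n^3/4 - 57*n^2/8 + 107*n/8 + 15/4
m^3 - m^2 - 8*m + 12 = (m - 2)^2*(m + 3)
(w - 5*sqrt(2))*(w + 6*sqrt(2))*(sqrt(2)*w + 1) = sqrt(2)*w^3 + 3*w^2 - 59*sqrt(2)*w - 60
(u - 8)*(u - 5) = u^2 - 13*u + 40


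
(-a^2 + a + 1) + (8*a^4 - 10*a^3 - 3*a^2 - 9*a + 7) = 8*a^4 - 10*a^3 - 4*a^2 - 8*a + 8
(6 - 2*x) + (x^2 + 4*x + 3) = x^2 + 2*x + 9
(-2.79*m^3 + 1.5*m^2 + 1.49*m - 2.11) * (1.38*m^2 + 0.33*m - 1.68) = -3.8502*m^5 + 1.1493*m^4 + 7.2384*m^3 - 4.9401*m^2 - 3.1995*m + 3.5448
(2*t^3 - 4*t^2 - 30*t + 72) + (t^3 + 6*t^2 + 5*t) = 3*t^3 + 2*t^2 - 25*t + 72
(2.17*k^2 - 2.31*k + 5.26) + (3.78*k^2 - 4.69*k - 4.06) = 5.95*k^2 - 7.0*k + 1.2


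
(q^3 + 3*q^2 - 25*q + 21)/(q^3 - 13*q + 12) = (q + 7)/(q + 4)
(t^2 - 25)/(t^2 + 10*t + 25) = (t - 5)/(t + 5)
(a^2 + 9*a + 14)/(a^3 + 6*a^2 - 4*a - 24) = (a + 7)/(a^2 + 4*a - 12)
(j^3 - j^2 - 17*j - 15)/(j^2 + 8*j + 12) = (j^3 - j^2 - 17*j - 15)/(j^2 + 8*j + 12)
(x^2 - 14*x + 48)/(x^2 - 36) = (x - 8)/(x + 6)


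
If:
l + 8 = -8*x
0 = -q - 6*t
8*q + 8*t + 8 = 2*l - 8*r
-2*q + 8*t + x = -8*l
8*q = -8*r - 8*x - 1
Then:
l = 308/83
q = 2811/332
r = -4733/664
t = -937/664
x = -243/166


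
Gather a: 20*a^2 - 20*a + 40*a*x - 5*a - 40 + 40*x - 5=20*a^2 + a*(40*x - 25) + 40*x - 45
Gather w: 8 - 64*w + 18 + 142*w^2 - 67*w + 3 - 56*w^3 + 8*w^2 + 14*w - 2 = -56*w^3 + 150*w^2 - 117*w + 27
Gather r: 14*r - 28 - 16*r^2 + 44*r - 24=-16*r^2 + 58*r - 52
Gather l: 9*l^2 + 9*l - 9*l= 9*l^2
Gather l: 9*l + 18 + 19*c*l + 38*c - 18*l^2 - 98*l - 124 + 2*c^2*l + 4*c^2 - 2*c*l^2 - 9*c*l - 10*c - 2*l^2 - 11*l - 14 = 4*c^2 + 28*c + l^2*(-2*c - 20) + l*(2*c^2 + 10*c - 100) - 120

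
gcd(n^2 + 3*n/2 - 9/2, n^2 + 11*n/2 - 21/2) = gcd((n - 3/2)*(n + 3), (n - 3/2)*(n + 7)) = n - 3/2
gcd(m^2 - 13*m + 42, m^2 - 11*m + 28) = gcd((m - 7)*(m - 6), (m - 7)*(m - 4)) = m - 7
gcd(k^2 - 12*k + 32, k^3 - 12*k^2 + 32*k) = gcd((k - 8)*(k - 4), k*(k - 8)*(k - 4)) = k^2 - 12*k + 32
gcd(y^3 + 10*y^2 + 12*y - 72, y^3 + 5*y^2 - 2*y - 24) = y - 2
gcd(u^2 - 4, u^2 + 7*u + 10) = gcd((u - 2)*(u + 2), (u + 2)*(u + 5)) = u + 2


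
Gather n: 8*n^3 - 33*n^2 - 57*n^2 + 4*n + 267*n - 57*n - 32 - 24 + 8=8*n^3 - 90*n^2 + 214*n - 48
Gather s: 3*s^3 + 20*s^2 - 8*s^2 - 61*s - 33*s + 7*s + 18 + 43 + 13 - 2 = 3*s^3 + 12*s^2 - 87*s + 72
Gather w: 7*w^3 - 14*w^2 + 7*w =7*w^3 - 14*w^2 + 7*w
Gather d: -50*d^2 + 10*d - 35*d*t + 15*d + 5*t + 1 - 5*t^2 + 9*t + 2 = -50*d^2 + d*(25 - 35*t) - 5*t^2 + 14*t + 3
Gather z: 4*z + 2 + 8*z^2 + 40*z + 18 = 8*z^2 + 44*z + 20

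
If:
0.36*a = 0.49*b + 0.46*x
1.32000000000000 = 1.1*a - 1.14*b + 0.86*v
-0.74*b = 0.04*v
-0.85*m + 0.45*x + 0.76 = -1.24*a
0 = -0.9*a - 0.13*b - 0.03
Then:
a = -0.02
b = -0.08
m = 0.90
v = 1.46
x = 0.07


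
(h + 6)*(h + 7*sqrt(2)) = h^2 + 6*h + 7*sqrt(2)*h + 42*sqrt(2)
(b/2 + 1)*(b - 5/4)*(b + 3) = b^3/2 + 15*b^2/8 - b/8 - 15/4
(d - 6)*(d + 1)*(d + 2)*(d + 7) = d^4 + 4*d^3 - 37*d^2 - 124*d - 84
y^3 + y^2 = y^2*(y + 1)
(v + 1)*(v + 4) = v^2 + 5*v + 4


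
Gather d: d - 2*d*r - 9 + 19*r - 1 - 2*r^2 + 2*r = d*(1 - 2*r) - 2*r^2 + 21*r - 10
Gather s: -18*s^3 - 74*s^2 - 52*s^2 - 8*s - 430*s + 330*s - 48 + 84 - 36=-18*s^3 - 126*s^2 - 108*s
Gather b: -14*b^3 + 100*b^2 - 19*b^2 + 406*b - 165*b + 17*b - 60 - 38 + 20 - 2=-14*b^3 + 81*b^2 + 258*b - 80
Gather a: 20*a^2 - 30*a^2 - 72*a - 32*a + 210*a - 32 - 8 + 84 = -10*a^2 + 106*a + 44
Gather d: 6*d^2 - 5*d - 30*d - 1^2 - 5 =6*d^2 - 35*d - 6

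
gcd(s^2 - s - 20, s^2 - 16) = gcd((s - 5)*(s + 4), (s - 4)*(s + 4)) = s + 4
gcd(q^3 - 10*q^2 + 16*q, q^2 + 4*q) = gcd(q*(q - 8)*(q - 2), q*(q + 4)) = q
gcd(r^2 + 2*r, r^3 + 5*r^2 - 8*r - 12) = 1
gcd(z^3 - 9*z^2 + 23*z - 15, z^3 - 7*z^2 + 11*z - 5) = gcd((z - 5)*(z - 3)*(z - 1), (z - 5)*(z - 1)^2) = z^2 - 6*z + 5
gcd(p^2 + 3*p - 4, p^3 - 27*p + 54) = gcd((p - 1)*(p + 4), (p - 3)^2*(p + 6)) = 1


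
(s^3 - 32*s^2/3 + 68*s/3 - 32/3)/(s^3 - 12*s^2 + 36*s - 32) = (s - 2/3)/(s - 2)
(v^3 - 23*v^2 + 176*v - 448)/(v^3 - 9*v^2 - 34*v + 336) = (v - 8)/(v + 6)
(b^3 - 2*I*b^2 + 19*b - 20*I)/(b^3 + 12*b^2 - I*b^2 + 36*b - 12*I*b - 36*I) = (b^2 - I*b + 20)/(b^2 + 12*b + 36)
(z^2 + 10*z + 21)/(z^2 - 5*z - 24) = (z + 7)/(z - 8)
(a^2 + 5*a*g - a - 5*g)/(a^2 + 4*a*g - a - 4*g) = (a + 5*g)/(a + 4*g)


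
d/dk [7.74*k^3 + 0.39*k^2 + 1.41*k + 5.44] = 23.22*k^2 + 0.78*k + 1.41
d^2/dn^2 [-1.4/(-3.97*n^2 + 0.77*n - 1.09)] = (-44.13052*n^2 + 8.55932*n + 1.4*(7.94*n - 0.77)*(15.88*n - 1.54) - 12.11644)/(3.97*n^2 - 0.77*n + 1.09)^3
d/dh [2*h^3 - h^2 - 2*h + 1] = 6*h^2 - 2*h - 2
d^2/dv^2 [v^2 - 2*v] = 2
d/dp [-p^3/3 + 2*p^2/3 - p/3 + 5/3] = -p^2 + 4*p/3 - 1/3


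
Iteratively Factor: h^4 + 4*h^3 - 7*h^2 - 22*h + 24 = (h + 4)*(h^3 - 7*h + 6) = (h + 3)*(h + 4)*(h^2 - 3*h + 2) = (h - 1)*(h + 3)*(h + 4)*(h - 2)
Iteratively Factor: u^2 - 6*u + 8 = (u - 2)*(u - 4)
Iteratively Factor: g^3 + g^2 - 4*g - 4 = (g + 2)*(g^2 - g - 2) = (g + 1)*(g + 2)*(g - 2)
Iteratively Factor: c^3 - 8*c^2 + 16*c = (c - 4)*(c^2 - 4*c) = c*(c - 4)*(c - 4)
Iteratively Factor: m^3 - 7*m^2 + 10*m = (m - 2)*(m^2 - 5*m) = m*(m - 2)*(m - 5)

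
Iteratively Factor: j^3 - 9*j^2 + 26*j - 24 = (j - 3)*(j^2 - 6*j + 8) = (j - 4)*(j - 3)*(j - 2)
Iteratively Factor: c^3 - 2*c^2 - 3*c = (c - 3)*(c^2 + c) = c*(c - 3)*(c + 1)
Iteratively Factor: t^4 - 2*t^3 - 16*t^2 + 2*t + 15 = (t - 1)*(t^3 - t^2 - 17*t - 15) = (t - 1)*(t + 1)*(t^2 - 2*t - 15) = (t - 5)*(t - 1)*(t + 1)*(t + 3)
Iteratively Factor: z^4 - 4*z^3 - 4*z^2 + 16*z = (z + 2)*(z^3 - 6*z^2 + 8*z) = (z - 4)*(z + 2)*(z^2 - 2*z) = (z - 4)*(z - 2)*(z + 2)*(z)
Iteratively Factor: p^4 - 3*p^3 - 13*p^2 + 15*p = (p)*(p^3 - 3*p^2 - 13*p + 15) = p*(p + 3)*(p^2 - 6*p + 5) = p*(p - 1)*(p + 3)*(p - 5)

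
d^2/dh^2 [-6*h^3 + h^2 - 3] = 2 - 36*h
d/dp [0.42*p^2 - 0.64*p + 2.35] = 0.84*p - 0.64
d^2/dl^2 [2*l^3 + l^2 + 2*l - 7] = 12*l + 2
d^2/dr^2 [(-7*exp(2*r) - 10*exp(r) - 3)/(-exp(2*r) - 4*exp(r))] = 6*(-3*exp(3*r) + 14*exp(2*r) + 6*exp(r) + 8)*exp(-r)/(exp(3*r) + 12*exp(2*r) + 48*exp(r) + 64)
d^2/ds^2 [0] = 0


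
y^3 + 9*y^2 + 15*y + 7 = (y + 1)^2*(y + 7)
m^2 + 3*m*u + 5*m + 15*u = (m + 5)*(m + 3*u)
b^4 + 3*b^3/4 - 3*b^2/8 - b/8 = b*(b - 1/2)*(b + 1/4)*(b + 1)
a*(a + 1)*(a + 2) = a^3 + 3*a^2 + 2*a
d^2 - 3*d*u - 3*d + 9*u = (d - 3)*(d - 3*u)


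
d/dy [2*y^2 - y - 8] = 4*y - 1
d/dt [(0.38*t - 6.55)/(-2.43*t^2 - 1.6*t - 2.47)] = (0.9234*t^2 - 31.833*t - 11.4186)/(5.9049*t^4 + 7.776*t^3 + 14.5642*t^2 + 7.904*t + 6.1009)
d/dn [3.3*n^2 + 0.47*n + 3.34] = 6.6*n + 0.47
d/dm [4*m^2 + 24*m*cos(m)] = -24*m*sin(m) + 8*m + 24*cos(m)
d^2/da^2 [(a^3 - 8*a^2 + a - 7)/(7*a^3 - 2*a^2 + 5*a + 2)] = 2*(-378*a^6 + 42*a^5 - 1344*a^4 + 1486*a^3 - 969*a^2 + 528*a - 245)/(343*a^9 - 294*a^8 + 819*a^7 - 134*a^6 + 417*a^5 + 294*a^4 + 89*a^3 + 126*a^2 + 60*a + 8)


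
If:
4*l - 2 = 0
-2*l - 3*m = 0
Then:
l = 1/2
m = -1/3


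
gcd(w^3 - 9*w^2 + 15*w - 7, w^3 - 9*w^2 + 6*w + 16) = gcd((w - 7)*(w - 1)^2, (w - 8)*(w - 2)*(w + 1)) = 1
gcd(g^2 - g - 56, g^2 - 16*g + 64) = g - 8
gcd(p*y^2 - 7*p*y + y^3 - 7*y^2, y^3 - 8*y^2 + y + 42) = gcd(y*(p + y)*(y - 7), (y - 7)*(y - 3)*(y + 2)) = y - 7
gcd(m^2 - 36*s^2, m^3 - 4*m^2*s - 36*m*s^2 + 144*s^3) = -m^2 + 36*s^2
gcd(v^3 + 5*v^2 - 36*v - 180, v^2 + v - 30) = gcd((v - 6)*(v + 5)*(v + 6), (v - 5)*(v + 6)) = v + 6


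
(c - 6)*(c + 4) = c^2 - 2*c - 24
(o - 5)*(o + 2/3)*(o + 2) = o^3 - 7*o^2/3 - 12*o - 20/3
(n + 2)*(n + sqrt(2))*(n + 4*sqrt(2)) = n^3 + 2*n^2 + 5*sqrt(2)*n^2 + 8*n + 10*sqrt(2)*n + 16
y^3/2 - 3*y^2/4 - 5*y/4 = y*(y/2 + 1/2)*(y - 5/2)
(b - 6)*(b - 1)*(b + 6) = b^3 - b^2 - 36*b + 36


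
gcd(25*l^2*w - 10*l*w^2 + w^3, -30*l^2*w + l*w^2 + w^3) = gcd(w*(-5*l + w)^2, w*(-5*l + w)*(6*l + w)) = -5*l*w + w^2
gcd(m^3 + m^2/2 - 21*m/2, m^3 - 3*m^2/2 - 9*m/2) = m^2 - 3*m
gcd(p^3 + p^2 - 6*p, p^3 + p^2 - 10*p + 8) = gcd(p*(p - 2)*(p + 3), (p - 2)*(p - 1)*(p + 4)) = p - 2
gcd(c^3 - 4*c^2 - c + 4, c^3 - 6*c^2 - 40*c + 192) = c - 4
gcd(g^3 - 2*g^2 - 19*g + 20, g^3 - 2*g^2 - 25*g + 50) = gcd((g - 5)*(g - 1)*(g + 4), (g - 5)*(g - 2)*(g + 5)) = g - 5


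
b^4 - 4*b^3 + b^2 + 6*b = b*(b - 3)*(b - 2)*(b + 1)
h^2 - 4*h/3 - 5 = (h - 3)*(h + 5/3)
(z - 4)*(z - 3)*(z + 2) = z^3 - 5*z^2 - 2*z + 24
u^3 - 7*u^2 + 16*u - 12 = (u - 3)*(u - 2)^2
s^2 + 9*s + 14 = (s + 2)*(s + 7)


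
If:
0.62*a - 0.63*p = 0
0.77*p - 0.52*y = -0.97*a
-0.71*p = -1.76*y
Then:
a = 0.00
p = 0.00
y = 0.00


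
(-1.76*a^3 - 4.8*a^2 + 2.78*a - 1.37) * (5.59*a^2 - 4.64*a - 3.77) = -9.8384*a^5 - 18.6656*a^4 + 44.4474*a^3 - 2.4615*a^2 - 4.1238*a + 5.1649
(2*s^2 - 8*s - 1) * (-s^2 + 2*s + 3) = -2*s^4 + 12*s^3 - 9*s^2 - 26*s - 3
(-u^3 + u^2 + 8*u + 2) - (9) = -u^3 + u^2 + 8*u - 7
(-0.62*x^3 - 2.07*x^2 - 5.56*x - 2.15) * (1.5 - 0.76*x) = 0.4712*x^4 + 0.6432*x^3 + 1.1206*x^2 - 6.706*x - 3.225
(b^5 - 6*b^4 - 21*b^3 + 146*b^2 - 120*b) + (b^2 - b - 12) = b^5 - 6*b^4 - 21*b^3 + 147*b^2 - 121*b - 12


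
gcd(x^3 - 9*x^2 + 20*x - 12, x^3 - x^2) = x - 1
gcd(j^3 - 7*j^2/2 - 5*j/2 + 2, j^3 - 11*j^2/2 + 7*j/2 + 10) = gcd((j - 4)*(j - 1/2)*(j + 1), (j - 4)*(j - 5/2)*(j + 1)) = j^2 - 3*j - 4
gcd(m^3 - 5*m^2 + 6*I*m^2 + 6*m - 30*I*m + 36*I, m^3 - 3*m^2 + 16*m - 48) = m - 3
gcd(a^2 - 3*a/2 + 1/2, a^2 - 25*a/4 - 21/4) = 1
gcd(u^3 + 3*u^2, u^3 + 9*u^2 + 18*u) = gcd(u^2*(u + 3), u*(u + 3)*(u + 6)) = u^2 + 3*u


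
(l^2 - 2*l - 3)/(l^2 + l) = (l - 3)/l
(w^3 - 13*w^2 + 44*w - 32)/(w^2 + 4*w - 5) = (w^2 - 12*w + 32)/(w + 5)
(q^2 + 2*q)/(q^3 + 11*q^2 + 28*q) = (q + 2)/(q^2 + 11*q + 28)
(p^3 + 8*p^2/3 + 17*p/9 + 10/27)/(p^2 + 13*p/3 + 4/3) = (9*p^2 + 21*p + 10)/(9*(p + 4))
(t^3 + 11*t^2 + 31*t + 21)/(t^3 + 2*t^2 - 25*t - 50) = (t^3 + 11*t^2 + 31*t + 21)/(t^3 + 2*t^2 - 25*t - 50)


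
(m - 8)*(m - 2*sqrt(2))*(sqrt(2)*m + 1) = sqrt(2)*m^3 - 8*sqrt(2)*m^2 - 3*m^2 - 2*sqrt(2)*m + 24*m + 16*sqrt(2)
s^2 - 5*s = s*(s - 5)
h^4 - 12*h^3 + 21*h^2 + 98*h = h*(h - 7)^2*(h + 2)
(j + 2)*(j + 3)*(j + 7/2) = j^3 + 17*j^2/2 + 47*j/2 + 21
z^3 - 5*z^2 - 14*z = z*(z - 7)*(z + 2)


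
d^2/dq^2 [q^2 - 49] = 2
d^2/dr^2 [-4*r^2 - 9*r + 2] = -8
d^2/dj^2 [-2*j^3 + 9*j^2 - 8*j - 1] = 18 - 12*j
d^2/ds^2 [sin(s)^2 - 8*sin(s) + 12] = 8*sin(s) + 2*cos(2*s)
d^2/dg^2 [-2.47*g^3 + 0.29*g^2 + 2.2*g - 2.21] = 0.58 - 14.82*g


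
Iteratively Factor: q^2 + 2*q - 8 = (q - 2)*(q + 4)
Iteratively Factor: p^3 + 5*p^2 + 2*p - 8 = (p - 1)*(p^2 + 6*p + 8) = (p - 1)*(p + 2)*(p + 4)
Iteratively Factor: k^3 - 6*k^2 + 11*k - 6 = (k - 1)*(k^2 - 5*k + 6) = (k - 3)*(k - 1)*(k - 2)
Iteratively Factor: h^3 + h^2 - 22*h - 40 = (h + 2)*(h^2 - h - 20) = (h - 5)*(h + 2)*(h + 4)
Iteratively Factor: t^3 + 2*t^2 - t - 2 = (t + 1)*(t^2 + t - 2) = (t + 1)*(t + 2)*(t - 1)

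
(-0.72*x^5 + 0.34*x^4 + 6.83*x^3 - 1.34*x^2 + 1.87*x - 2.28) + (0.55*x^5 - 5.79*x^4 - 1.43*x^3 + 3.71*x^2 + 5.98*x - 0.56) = -0.17*x^5 - 5.45*x^4 + 5.4*x^3 + 2.37*x^2 + 7.85*x - 2.84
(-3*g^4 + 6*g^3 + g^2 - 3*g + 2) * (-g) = 3*g^5 - 6*g^4 - g^3 + 3*g^2 - 2*g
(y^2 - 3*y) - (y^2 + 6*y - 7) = 7 - 9*y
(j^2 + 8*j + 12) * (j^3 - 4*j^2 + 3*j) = j^5 + 4*j^4 - 17*j^3 - 24*j^2 + 36*j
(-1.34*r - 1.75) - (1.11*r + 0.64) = -2.45*r - 2.39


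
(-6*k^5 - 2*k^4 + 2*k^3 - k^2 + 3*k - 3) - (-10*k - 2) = -6*k^5 - 2*k^4 + 2*k^3 - k^2 + 13*k - 1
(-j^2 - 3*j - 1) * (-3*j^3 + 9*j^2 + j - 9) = 3*j^5 - 25*j^3 - 3*j^2 + 26*j + 9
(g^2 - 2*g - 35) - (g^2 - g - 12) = -g - 23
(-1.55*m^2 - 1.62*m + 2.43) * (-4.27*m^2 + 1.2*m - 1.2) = 6.6185*m^4 + 5.0574*m^3 - 10.4601*m^2 + 4.86*m - 2.916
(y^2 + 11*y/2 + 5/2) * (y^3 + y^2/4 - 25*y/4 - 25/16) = y^5 + 23*y^4/4 - 19*y^3/8 - 565*y^2/16 - 775*y/32 - 125/32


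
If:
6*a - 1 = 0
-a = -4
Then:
No Solution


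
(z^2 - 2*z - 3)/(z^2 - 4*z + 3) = (z + 1)/(z - 1)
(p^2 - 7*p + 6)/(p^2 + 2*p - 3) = (p - 6)/(p + 3)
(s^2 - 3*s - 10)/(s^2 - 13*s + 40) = (s + 2)/(s - 8)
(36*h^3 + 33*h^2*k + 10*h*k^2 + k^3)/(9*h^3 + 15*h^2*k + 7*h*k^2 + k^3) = (4*h + k)/(h + k)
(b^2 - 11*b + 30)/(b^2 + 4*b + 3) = (b^2 - 11*b + 30)/(b^2 + 4*b + 3)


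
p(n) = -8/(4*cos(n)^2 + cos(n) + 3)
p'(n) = -8*(8*sin(n)*cos(n) + sin(n))/(4*cos(n)^2 + cos(n) + 3)^2 = -8*(8*cos(n) + 1)*sin(n)/(4*cos(n)^2 + cos(n) + 3)^2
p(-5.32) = -1.64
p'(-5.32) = -1.54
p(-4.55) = -2.72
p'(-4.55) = 0.27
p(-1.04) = -1.77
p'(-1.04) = 1.70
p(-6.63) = -1.07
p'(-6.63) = 0.41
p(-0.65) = -1.26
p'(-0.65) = 0.89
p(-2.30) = -1.95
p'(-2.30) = -1.53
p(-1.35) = -2.35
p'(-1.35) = 1.85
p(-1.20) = -2.06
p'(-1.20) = 1.92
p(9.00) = -1.48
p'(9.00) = 0.71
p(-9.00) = -1.48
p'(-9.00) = -0.71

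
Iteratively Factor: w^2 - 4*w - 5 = (w + 1)*(w - 5)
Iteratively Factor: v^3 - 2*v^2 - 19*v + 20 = (v - 1)*(v^2 - v - 20) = (v - 5)*(v - 1)*(v + 4)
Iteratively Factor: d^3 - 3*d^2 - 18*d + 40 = (d + 4)*(d^2 - 7*d + 10) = (d - 5)*(d + 4)*(d - 2)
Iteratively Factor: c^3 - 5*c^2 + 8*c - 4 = (c - 2)*(c^2 - 3*c + 2) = (c - 2)^2*(c - 1)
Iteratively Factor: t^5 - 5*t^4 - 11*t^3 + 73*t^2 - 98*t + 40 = (t - 5)*(t^4 - 11*t^2 + 18*t - 8) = (t - 5)*(t + 4)*(t^3 - 4*t^2 + 5*t - 2) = (t - 5)*(t - 1)*(t + 4)*(t^2 - 3*t + 2) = (t - 5)*(t - 1)^2*(t + 4)*(t - 2)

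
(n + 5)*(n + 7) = n^2 + 12*n + 35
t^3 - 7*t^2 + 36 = (t - 6)*(t - 3)*(t + 2)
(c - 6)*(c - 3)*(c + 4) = c^3 - 5*c^2 - 18*c + 72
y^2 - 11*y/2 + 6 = (y - 4)*(y - 3/2)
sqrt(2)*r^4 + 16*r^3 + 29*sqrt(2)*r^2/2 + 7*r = r*(r + sqrt(2)/2)*(r + 7*sqrt(2))*(sqrt(2)*r + 1)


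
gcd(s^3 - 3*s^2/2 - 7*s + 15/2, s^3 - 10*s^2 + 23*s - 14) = s - 1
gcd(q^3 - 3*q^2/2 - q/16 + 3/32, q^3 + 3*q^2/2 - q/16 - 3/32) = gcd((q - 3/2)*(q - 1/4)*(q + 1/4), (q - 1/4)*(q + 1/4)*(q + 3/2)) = q^2 - 1/16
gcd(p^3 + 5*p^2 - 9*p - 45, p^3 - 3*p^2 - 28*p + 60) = p + 5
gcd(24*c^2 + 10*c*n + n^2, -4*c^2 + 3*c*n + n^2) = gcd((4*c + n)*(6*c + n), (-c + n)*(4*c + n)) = 4*c + n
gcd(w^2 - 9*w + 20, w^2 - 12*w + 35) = w - 5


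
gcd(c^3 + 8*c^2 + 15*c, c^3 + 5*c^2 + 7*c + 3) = c + 3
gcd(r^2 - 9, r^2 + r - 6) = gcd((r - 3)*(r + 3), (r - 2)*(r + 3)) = r + 3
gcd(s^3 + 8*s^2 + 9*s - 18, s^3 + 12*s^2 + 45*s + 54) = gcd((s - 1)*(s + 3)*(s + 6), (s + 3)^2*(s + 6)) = s^2 + 9*s + 18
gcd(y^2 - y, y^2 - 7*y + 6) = y - 1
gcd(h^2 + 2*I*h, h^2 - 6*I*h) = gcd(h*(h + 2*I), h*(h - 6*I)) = h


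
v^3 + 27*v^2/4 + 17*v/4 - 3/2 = (v - 1/4)*(v + 1)*(v + 6)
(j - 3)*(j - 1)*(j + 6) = j^3 + 2*j^2 - 21*j + 18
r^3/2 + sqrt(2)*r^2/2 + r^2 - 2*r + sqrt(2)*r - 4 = (r/2 + sqrt(2))*(r + 2)*(r - sqrt(2))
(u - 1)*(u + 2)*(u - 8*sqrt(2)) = u^3 - 8*sqrt(2)*u^2 + u^2 - 8*sqrt(2)*u - 2*u + 16*sqrt(2)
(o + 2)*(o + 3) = o^2 + 5*o + 6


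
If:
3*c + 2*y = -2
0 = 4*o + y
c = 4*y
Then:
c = -4/7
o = 1/28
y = -1/7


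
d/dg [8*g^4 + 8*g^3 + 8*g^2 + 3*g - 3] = 32*g^3 + 24*g^2 + 16*g + 3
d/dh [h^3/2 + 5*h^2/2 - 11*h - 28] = 3*h^2/2 + 5*h - 11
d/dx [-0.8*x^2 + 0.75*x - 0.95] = 0.75 - 1.6*x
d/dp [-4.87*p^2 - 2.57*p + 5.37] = -9.74*p - 2.57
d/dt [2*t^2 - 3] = 4*t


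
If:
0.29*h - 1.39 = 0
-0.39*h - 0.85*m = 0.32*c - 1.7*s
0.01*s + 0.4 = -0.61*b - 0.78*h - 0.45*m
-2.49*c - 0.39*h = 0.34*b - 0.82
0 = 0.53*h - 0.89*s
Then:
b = -9.19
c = 0.83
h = 4.79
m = 3.20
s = 2.85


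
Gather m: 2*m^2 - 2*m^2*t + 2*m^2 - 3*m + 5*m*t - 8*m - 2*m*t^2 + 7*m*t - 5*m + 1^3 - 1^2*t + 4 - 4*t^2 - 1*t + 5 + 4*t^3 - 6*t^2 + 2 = m^2*(4 - 2*t) + m*(-2*t^2 + 12*t - 16) + 4*t^3 - 10*t^2 - 2*t + 12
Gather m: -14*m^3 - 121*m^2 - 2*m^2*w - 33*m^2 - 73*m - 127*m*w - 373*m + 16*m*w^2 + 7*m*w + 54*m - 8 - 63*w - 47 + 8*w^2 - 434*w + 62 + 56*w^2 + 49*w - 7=-14*m^3 + m^2*(-2*w - 154) + m*(16*w^2 - 120*w - 392) + 64*w^2 - 448*w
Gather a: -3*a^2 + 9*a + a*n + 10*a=-3*a^2 + a*(n + 19)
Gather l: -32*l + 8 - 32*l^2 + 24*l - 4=-32*l^2 - 8*l + 4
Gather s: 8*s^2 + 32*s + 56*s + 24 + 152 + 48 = 8*s^2 + 88*s + 224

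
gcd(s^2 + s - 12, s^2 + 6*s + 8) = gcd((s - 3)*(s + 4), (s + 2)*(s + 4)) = s + 4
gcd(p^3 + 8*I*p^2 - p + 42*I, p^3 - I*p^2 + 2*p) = p - 2*I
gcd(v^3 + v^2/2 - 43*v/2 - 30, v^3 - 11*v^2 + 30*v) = v - 5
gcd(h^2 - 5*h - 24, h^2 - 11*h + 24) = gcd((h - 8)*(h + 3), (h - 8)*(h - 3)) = h - 8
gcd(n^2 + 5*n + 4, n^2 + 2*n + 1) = n + 1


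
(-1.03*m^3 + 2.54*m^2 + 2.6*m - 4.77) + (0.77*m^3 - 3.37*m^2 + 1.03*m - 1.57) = -0.26*m^3 - 0.83*m^2 + 3.63*m - 6.34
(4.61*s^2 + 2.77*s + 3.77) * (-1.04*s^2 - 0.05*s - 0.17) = -4.7944*s^4 - 3.1113*s^3 - 4.843*s^2 - 0.6594*s - 0.6409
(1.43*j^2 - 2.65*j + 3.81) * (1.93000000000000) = 2.7599*j^2 - 5.1145*j + 7.3533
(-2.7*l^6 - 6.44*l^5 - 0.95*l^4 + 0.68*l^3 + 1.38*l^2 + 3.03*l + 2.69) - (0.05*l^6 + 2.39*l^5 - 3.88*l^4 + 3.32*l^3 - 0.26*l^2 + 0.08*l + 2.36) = -2.75*l^6 - 8.83*l^5 + 2.93*l^4 - 2.64*l^3 + 1.64*l^2 + 2.95*l + 0.33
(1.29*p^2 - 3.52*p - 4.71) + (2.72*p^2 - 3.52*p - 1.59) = 4.01*p^2 - 7.04*p - 6.3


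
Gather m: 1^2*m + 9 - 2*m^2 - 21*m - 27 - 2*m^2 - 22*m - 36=-4*m^2 - 42*m - 54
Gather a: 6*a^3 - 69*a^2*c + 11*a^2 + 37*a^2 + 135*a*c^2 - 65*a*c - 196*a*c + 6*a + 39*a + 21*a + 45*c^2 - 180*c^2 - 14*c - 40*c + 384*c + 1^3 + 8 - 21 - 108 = 6*a^3 + a^2*(48 - 69*c) + a*(135*c^2 - 261*c + 66) - 135*c^2 + 330*c - 120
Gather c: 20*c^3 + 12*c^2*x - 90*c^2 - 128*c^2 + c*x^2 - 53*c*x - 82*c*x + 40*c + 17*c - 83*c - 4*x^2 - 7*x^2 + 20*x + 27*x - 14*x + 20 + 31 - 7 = 20*c^3 + c^2*(12*x - 218) + c*(x^2 - 135*x - 26) - 11*x^2 + 33*x + 44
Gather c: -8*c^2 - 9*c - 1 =-8*c^2 - 9*c - 1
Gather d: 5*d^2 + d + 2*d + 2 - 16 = 5*d^2 + 3*d - 14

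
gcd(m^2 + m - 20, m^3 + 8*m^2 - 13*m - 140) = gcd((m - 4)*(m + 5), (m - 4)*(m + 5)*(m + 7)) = m^2 + m - 20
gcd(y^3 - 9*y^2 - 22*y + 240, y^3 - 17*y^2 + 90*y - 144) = y^2 - 14*y + 48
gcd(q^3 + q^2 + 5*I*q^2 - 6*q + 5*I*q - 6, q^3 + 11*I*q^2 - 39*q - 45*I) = q + 3*I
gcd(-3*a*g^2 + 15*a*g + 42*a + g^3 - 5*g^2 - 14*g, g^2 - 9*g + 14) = g - 7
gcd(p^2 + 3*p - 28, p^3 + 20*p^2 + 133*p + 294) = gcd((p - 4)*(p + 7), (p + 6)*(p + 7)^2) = p + 7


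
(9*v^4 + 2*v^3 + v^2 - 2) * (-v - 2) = -9*v^5 - 20*v^4 - 5*v^3 - 2*v^2 + 2*v + 4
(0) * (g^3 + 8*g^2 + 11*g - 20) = 0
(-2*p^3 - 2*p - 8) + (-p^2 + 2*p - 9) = -2*p^3 - p^2 - 17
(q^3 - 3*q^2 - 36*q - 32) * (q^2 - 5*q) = q^5 - 8*q^4 - 21*q^3 + 148*q^2 + 160*q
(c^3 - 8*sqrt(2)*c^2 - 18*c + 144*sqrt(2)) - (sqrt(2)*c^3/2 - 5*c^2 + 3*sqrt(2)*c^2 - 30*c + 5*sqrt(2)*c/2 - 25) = -sqrt(2)*c^3/2 + c^3 - 11*sqrt(2)*c^2 + 5*c^2 - 5*sqrt(2)*c/2 + 12*c + 25 + 144*sqrt(2)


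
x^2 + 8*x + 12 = (x + 2)*(x + 6)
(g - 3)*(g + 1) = g^2 - 2*g - 3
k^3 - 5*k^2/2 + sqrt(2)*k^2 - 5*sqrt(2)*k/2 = k*(k - 5/2)*(k + sqrt(2))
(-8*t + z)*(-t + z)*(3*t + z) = 24*t^3 - 19*t^2*z - 6*t*z^2 + z^3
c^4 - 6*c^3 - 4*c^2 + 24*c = c*(c - 6)*(c - 2)*(c + 2)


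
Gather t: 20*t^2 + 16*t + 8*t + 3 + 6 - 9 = 20*t^2 + 24*t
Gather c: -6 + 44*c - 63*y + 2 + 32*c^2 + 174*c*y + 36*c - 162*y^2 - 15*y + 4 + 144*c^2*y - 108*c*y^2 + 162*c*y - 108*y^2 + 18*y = c^2*(144*y + 32) + c*(-108*y^2 + 336*y + 80) - 270*y^2 - 60*y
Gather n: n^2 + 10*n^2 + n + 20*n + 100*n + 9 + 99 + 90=11*n^2 + 121*n + 198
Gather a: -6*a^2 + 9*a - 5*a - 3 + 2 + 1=-6*a^2 + 4*a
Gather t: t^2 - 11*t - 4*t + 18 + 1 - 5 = t^2 - 15*t + 14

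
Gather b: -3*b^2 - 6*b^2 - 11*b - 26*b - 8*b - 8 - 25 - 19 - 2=-9*b^2 - 45*b - 54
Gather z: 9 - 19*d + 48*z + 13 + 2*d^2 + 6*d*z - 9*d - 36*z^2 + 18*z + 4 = 2*d^2 - 28*d - 36*z^2 + z*(6*d + 66) + 26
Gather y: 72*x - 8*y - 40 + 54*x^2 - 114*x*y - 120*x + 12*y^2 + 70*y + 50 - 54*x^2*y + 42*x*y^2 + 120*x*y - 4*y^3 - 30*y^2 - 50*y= 54*x^2 - 48*x - 4*y^3 + y^2*(42*x - 18) + y*(-54*x^2 + 6*x + 12) + 10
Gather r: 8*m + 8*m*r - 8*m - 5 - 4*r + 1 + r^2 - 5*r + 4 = r^2 + r*(8*m - 9)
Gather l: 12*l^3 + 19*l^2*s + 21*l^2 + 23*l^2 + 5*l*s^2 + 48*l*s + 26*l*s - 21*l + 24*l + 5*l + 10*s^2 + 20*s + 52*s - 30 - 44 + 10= 12*l^3 + l^2*(19*s + 44) + l*(5*s^2 + 74*s + 8) + 10*s^2 + 72*s - 64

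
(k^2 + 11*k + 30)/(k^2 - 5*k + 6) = (k^2 + 11*k + 30)/(k^2 - 5*k + 6)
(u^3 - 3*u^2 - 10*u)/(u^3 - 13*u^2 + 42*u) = (u^2 - 3*u - 10)/(u^2 - 13*u + 42)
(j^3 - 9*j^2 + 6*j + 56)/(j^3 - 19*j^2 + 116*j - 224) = (j + 2)/(j - 8)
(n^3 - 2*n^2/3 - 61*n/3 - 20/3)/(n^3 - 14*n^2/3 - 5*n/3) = (n + 4)/n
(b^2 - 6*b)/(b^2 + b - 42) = b/(b + 7)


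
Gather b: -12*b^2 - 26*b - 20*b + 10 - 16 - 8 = -12*b^2 - 46*b - 14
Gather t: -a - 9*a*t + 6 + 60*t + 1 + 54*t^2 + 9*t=-a + 54*t^2 + t*(69 - 9*a) + 7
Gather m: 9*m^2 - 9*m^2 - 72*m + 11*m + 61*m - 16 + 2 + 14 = 0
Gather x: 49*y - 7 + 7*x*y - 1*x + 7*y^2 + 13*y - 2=x*(7*y - 1) + 7*y^2 + 62*y - 9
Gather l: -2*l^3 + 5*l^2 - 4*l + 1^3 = -2*l^3 + 5*l^2 - 4*l + 1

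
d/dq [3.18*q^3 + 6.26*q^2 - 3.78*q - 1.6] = 9.54*q^2 + 12.52*q - 3.78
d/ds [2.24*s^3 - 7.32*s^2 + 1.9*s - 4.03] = 6.72*s^2 - 14.64*s + 1.9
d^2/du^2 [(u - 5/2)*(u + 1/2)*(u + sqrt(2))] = 6*u - 4 + 2*sqrt(2)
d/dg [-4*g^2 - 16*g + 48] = -8*g - 16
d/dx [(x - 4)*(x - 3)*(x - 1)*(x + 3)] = 4*x^3 - 15*x^2 - 10*x + 45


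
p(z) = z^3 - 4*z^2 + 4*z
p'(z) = 3*z^2 - 8*z + 4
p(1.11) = 0.88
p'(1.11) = -1.18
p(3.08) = 3.59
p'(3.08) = 7.82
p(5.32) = 58.64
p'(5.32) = 46.35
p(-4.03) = -146.53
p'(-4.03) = 84.96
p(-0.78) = -6.03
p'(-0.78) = 12.07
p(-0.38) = -2.15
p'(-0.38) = 7.47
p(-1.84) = -27.13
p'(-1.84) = 28.88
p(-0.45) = -2.70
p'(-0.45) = 8.21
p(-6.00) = -384.00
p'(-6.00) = 160.00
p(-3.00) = -75.00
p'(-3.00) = 55.00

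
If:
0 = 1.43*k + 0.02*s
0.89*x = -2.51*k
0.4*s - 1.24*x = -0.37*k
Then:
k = 0.00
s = 0.00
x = 0.00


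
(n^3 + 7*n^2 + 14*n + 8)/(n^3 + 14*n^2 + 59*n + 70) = (n^2 + 5*n + 4)/(n^2 + 12*n + 35)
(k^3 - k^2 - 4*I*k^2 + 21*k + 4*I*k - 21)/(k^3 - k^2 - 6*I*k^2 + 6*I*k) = (k^2 - 4*I*k + 21)/(k*(k - 6*I))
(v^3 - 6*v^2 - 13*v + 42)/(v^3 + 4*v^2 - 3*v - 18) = (v - 7)/(v + 3)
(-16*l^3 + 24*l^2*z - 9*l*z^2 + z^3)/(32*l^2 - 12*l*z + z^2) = (4*l^2 - 5*l*z + z^2)/(-8*l + z)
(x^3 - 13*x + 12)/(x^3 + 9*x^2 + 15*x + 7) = (x^3 - 13*x + 12)/(x^3 + 9*x^2 + 15*x + 7)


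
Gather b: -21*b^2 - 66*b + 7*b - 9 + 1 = -21*b^2 - 59*b - 8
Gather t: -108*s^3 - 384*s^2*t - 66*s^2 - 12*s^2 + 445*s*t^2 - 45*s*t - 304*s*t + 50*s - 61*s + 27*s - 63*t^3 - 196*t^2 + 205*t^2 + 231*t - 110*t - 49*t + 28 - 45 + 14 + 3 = -108*s^3 - 78*s^2 + 16*s - 63*t^3 + t^2*(445*s + 9) + t*(-384*s^2 - 349*s + 72)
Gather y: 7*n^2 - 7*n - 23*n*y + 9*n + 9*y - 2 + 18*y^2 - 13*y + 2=7*n^2 + 2*n + 18*y^2 + y*(-23*n - 4)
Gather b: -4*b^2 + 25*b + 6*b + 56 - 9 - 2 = -4*b^2 + 31*b + 45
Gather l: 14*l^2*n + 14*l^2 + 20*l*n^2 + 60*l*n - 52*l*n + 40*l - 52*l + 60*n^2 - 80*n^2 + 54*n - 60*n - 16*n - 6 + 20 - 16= l^2*(14*n + 14) + l*(20*n^2 + 8*n - 12) - 20*n^2 - 22*n - 2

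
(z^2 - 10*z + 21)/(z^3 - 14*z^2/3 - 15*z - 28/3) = 3*(z - 3)/(3*z^2 + 7*z + 4)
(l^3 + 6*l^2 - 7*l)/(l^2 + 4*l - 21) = l*(l - 1)/(l - 3)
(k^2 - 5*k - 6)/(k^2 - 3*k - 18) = (k + 1)/(k + 3)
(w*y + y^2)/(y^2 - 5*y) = (w + y)/(y - 5)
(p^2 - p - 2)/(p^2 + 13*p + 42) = (p^2 - p - 2)/(p^2 + 13*p + 42)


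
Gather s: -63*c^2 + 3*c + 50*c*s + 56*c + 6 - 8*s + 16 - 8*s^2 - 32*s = -63*c^2 + 59*c - 8*s^2 + s*(50*c - 40) + 22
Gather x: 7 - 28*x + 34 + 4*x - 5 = 36 - 24*x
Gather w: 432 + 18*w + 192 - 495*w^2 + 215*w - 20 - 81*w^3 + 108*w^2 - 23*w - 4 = -81*w^3 - 387*w^2 + 210*w + 600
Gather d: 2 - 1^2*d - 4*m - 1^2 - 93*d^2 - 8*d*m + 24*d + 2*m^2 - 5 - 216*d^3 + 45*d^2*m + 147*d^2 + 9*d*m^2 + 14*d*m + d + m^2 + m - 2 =-216*d^3 + d^2*(45*m + 54) + d*(9*m^2 + 6*m + 24) + 3*m^2 - 3*m - 6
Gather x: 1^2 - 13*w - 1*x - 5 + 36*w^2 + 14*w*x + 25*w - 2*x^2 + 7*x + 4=36*w^2 + 12*w - 2*x^2 + x*(14*w + 6)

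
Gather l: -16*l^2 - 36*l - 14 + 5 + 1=-16*l^2 - 36*l - 8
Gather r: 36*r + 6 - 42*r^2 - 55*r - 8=-42*r^2 - 19*r - 2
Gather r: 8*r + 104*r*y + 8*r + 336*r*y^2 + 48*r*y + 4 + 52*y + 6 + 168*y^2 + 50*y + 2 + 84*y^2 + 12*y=r*(336*y^2 + 152*y + 16) + 252*y^2 + 114*y + 12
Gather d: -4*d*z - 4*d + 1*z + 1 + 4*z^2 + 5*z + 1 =d*(-4*z - 4) + 4*z^2 + 6*z + 2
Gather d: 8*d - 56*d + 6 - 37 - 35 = -48*d - 66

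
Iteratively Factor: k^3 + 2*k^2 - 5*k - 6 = (k + 3)*(k^2 - k - 2) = (k - 2)*(k + 3)*(k + 1)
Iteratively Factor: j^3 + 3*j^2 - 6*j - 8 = (j + 4)*(j^2 - j - 2) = (j + 1)*(j + 4)*(j - 2)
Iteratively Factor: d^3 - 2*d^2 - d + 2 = (d - 1)*(d^2 - d - 2) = (d - 2)*(d - 1)*(d + 1)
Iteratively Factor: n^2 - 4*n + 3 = (n - 1)*(n - 3)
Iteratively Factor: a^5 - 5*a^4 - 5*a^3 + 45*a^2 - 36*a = (a)*(a^4 - 5*a^3 - 5*a^2 + 45*a - 36) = a*(a - 4)*(a^3 - a^2 - 9*a + 9) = a*(a - 4)*(a - 3)*(a^2 + 2*a - 3) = a*(a - 4)*(a - 3)*(a - 1)*(a + 3)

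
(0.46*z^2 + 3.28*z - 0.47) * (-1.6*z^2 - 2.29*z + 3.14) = -0.736*z^4 - 6.3014*z^3 - 5.3148*z^2 + 11.3755*z - 1.4758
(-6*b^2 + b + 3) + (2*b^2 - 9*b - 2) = -4*b^2 - 8*b + 1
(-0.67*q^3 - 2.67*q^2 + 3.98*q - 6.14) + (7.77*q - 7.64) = -0.67*q^3 - 2.67*q^2 + 11.75*q - 13.78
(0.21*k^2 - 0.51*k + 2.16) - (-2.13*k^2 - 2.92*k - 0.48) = 2.34*k^2 + 2.41*k + 2.64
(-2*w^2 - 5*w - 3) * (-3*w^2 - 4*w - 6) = 6*w^4 + 23*w^3 + 41*w^2 + 42*w + 18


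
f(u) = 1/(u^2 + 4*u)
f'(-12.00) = 0.00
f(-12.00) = 0.01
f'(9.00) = 0.00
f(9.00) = 0.01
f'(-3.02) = 0.23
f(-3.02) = -0.34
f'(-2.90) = 0.18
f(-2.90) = -0.31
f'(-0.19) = -6.91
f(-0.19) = -1.38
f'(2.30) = -0.04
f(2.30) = 0.07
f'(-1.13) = -0.17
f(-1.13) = -0.31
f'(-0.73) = -0.45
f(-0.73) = -0.42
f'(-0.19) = -6.91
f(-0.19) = -1.38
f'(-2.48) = 0.07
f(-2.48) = -0.27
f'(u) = (-2*u - 4)/(u^2 + 4*u)^2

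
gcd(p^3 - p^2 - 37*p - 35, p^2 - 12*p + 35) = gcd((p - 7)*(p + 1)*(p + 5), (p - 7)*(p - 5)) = p - 7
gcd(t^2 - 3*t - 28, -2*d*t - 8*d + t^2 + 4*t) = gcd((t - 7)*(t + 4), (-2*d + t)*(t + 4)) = t + 4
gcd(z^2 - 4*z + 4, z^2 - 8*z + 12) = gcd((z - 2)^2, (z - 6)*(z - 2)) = z - 2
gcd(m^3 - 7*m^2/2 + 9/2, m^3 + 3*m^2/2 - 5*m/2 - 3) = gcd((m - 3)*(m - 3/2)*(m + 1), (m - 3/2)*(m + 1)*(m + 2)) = m^2 - m/2 - 3/2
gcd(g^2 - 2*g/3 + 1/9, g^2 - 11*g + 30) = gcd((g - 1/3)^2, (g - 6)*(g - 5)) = 1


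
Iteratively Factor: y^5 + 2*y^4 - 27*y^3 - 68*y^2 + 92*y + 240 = (y + 2)*(y^4 - 27*y^2 - 14*y + 120) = (y + 2)*(y + 3)*(y^3 - 3*y^2 - 18*y + 40) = (y + 2)*(y + 3)*(y + 4)*(y^2 - 7*y + 10) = (y - 2)*(y + 2)*(y + 3)*(y + 4)*(y - 5)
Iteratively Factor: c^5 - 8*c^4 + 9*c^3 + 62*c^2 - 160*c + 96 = (c - 2)*(c^4 - 6*c^3 - 3*c^2 + 56*c - 48) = (c - 4)*(c - 2)*(c^3 - 2*c^2 - 11*c + 12) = (c - 4)^2*(c - 2)*(c^2 + 2*c - 3) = (c - 4)^2*(c - 2)*(c + 3)*(c - 1)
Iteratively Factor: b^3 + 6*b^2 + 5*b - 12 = (b - 1)*(b^2 + 7*b + 12) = (b - 1)*(b + 4)*(b + 3)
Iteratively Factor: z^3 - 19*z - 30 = (z + 2)*(z^2 - 2*z - 15) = (z + 2)*(z + 3)*(z - 5)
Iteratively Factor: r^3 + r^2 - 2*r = (r)*(r^2 + r - 2) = r*(r - 1)*(r + 2)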